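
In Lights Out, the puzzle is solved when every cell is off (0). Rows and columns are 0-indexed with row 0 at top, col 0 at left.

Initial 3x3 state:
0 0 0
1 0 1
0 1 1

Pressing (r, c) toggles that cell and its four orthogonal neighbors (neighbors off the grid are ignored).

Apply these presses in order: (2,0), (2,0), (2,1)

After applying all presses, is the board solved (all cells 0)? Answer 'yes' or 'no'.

Answer: no

Derivation:
After press 1 at (2,0):
0 0 0
0 0 1
1 0 1

After press 2 at (2,0):
0 0 0
1 0 1
0 1 1

After press 3 at (2,1):
0 0 0
1 1 1
1 0 0

Lights still on: 4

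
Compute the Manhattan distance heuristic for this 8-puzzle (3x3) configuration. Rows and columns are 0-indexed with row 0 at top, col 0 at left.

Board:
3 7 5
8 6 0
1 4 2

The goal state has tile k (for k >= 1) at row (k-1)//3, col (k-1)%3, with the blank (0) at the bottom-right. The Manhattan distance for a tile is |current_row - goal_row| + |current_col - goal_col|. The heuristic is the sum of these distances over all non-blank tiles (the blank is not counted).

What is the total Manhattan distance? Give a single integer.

Tile 3: (0,0)->(0,2) = 2
Tile 7: (0,1)->(2,0) = 3
Tile 5: (0,2)->(1,1) = 2
Tile 8: (1,0)->(2,1) = 2
Tile 6: (1,1)->(1,2) = 1
Tile 1: (2,0)->(0,0) = 2
Tile 4: (2,1)->(1,0) = 2
Tile 2: (2,2)->(0,1) = 3
Sum: 2 + 3 + 2 + 2 + 1 + 2 + 2 + 3 = 17

Answer: 17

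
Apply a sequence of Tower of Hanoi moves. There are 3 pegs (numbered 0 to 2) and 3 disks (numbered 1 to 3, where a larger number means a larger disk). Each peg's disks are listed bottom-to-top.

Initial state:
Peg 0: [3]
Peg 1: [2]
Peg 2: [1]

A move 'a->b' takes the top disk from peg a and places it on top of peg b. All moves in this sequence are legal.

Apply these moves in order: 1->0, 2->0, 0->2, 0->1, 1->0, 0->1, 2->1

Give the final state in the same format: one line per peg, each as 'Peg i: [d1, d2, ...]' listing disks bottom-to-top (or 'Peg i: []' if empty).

Answer: Peg 0: [3]
Peg 1: [2, 1]
Peg 2: []

Derivation:
After move 1 (1->0):
Peg 0: [3, 2]
Peg 1: []
Peg 2: [1]

After move 2 (2->0):
Peg 0: [3, 2, 1]
Peg 1: []
Peg 2: []

After move 3 (0->2):
Peg 0: [3, 2]
Peg 1: []
Peg 2: [1]

After move 4 (0->1):
Peg 0: [3]
Peg 1: [2]
Peg 2: [1]

After move 5 (1->0):
Peg 0: [3, 2]
Peg 1: []
Peg 2: [1]

After move 6 (0->1):
Peg 0: [3]
Peg 1: [2]
Peg 2: [1]

After move 7 (2->1):
Peg 0: [3]
Peg 1: [2, 1]
Peg 2: []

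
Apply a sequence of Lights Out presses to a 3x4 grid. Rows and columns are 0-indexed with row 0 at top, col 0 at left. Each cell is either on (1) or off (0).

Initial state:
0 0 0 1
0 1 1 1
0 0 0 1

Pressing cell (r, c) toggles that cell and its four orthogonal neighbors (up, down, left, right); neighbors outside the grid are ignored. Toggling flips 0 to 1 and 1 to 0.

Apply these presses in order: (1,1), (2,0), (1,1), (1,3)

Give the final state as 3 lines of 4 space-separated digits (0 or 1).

After press 1 at (1,1):
0 1 0 1
1 0 0 1
0 1 0 1

After press 2 at (2,0):
0 1 0 1
0 0 0 1
1 0 0 1

After press 3 at (1,1):
0 0 0 1
1 1 1 1
1 1 0 1

After press 4 at (1,3):
0 0 0 0
1 1 0 0
1 1 0 0

Answer: 0 0 0 0
1 1 0 0
1 1 0 0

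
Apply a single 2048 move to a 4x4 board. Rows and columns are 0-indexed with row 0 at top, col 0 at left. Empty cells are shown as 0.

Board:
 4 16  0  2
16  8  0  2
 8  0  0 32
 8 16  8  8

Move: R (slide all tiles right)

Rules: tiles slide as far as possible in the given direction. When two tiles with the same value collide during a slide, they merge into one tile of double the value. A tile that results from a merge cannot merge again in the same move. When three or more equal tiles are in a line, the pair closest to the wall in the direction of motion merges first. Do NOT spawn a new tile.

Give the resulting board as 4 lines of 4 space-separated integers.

Answer:  0  4 16  2
 0 16  8  2
 0  0  8 32
 0  8 16 16

Derivation:
Slide right:
row 0: [4, 16, 0, 2] -> [0, 4, 16, 2]
row 1: [16, 8, 0, 2] -> [0, 16, 8, 2]
row 2: [8, 0, 0, 32] -> [0, 0, 8, 32]
row 3: [8, 16, 8, 8] -> [0, 8, 16, 16]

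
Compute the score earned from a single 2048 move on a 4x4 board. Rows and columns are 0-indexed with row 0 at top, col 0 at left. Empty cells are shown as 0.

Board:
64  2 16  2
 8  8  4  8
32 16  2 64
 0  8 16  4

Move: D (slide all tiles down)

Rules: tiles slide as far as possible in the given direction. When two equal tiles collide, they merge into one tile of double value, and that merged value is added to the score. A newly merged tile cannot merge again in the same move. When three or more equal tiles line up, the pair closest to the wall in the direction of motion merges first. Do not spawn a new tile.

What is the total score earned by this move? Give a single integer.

Answer: 0

Derivation:
Slide down:
col 0: [64, 8, 32, 0] -> [0, 64, 8, 32]  score +0 (running 0)
col 1: [2, 8, 16, 8] -> [2, 8, 16, 8]  score +0 (running 0)
col 2: [16, 4, 2, 16] -> [16, 4, 2, 16]  score +0 (running 0)
col 3: [2, 8, 64, 4] -> [2, 8, 64, 4]  score +0 (running 0)
Board after move:
 0  2 16  2
64  8  4  8
 8 16  2 64
32  8 16  4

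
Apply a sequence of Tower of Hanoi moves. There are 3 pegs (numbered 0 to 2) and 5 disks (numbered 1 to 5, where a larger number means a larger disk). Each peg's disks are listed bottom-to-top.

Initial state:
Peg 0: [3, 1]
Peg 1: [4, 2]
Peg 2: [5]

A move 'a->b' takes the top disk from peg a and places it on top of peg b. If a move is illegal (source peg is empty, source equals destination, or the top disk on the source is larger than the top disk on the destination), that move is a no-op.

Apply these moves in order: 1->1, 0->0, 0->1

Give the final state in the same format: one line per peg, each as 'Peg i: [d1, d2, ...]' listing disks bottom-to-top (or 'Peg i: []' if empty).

Answer: Peg 0: [3]
Peg 1: [4, 2, 1]
Peg 2: [5]

Derivation:
After move 1 (1->1):
Peg 0: [3, 1]
Peg 1: [4, 2]
Peg 2: [5]

After move 2 (0->0):
Peg 0: [3, 1]
Peg 1: [4, 2]
Peg 2: [5]

After move 3 (0->1):
Peg 0: [3]
Peg 1: [4, 2, 1]
Peg 2: [5]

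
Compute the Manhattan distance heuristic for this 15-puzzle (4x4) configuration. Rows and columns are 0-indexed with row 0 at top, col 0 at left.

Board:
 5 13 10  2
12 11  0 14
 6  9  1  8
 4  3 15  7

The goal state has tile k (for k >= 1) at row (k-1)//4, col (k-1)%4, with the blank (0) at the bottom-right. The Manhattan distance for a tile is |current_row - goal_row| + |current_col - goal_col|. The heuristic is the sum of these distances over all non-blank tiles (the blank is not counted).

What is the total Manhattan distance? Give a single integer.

Answer: 41

Derivation:
Tile 5: (0,0)->(1,0) = 1
Tile 13: (0,1)->(3,0) = 4
Tile 10: (0,2)->(2,1) = 3
Tile 2: (0,3)->(0,1) = 2
Tile 12: (1,0)->(2,3) = 4
Tile 11: (1,1)->(2,2) = 2
Tile 14: (1,3)->(3,1) = 4
Tile 6: (2,0)->(1,1) = 2
Tile 9: (2,1)->(2,0) = 1
Tile 1: (2,2)->(0,0) = 4
Tile 8: (2,3)->(1,3) = 1
Tile 4: (3,0)->(0,3) = 6
Tile 3: (3,1)->(0,2) = 4
Tile 15: (3,2)->(3,2) = 0
Tile 7: (3,3)->(1,2) = 3
Sum: 1 + 4 + 3 + 2 + 4 + 2 + 4 + 2 + 1 + 4 + 1 + 6 + 4 + 0 + 3 = 41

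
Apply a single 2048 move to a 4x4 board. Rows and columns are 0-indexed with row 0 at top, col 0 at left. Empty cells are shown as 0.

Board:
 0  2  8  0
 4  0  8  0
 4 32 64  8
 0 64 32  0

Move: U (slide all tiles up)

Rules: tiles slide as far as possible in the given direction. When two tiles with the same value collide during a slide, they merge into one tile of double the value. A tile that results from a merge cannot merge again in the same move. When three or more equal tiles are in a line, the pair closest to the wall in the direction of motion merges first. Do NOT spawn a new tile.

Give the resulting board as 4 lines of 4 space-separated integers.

Answer:  8  2 16  8
 0 32 64  0
 0 64 32  0
 0  0  0  0

Derivation:
Slide up:
col 0: [0, 4, 4, 0] -> [8, 0, 0, 0]
col 1: [2, 0, 32, 64] -> [2, 32, 64, 0]
col 2: [8, 8, 64, 32] -> [16, 64, 32, 0]
col 3: [0, 0, 8, 0] -> [8, 0, 0, 0]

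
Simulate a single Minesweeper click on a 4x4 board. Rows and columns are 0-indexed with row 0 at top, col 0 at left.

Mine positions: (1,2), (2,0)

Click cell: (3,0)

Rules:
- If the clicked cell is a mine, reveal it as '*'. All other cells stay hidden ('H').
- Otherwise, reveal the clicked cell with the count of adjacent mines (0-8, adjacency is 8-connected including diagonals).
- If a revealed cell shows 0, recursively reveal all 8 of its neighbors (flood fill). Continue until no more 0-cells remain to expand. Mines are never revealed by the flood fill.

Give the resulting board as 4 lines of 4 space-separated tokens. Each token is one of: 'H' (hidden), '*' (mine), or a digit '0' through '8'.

H H H H
H H H H
H H H H
1 H H H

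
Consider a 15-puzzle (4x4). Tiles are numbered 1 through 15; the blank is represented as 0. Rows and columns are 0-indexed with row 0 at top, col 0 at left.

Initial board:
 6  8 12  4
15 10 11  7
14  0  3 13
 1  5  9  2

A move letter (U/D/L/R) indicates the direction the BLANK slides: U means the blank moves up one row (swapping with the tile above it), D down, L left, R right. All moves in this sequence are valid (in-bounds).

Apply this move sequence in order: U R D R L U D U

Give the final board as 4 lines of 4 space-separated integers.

Answer:  6  8 12  4
15 11  0  7
14 10  3 13
 1  5  9  2

Derivation:
After move 1 (U):
 6  8 12  4
15  0 11  7
14 10  3 13
 1  5  9  2

After move 2 (R):
 6  8 12  4
15 11  0  7
14 10  3 13
 1  5  9  2

After move 3 (D):
 6  8 12  4
15 11  3  7
14 10  0 13
 1  5  9  2

After move 4 (R):
 6  8 12  4
15 11  3  7
14 10 13  0
 1  5  9  2

After move 5 (L):
 6  8 12  4
15 11  3  7
14 10  0 13
 1  5  9  2

After move 6 (U):
 6  8 12  4
15 11  0  7
14 10  3 13
 1  5  9  2

After move 7 (D):
 6  8 12  4
15 11  3  7
14 10  0 13
 1  5  9  2

After move 8 (U):
 6  8 12  4
15 11  0  7
14 10  3 13
 1  5  9  2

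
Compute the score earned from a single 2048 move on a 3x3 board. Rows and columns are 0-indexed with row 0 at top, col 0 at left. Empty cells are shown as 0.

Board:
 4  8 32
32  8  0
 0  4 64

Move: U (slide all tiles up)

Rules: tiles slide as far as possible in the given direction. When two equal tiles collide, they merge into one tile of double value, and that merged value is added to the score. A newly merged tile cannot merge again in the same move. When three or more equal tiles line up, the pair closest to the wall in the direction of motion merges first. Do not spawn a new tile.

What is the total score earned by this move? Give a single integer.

Slide up:
col 0: [4, 32, 0] -> [4, 32, 0]  score +0 (running 0)
col 1: [8, 8, 4] -> [16, 4, 0]  score +16 (running 16)
col 2: [32, 0, 64] -> [32, 64, 0]  score +0 (running 16)
Board after move:
 4 16 32
32  4 64
 0  0  0

Answer: 16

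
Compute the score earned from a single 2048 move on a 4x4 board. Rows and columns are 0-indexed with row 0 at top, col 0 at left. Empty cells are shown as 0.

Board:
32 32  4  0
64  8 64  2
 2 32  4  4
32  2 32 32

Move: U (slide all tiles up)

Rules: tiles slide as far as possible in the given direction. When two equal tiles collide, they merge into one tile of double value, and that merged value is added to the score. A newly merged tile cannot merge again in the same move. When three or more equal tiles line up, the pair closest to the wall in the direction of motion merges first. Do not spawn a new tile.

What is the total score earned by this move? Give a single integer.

Slide up:
col 0: [32, 64, 2, 32] -> [32, 64, 2, 32]  score +0 (running 0)
col 1: [32, 8, 32, 2] -> [32, 8, 32, 2]  score +0 (running 0)
col 2: [4, 64, 4, 32] -> [4, 64, 4, 32]  score +0 (running 0)
col 3: [0, 2, 4, 32] -> [2, 4, 32, 0]  score +0 (running 0)
Board after move:
32 32  4  2
64  8 64  4
 2 32  4 32
32  2 32  0

Answer: 0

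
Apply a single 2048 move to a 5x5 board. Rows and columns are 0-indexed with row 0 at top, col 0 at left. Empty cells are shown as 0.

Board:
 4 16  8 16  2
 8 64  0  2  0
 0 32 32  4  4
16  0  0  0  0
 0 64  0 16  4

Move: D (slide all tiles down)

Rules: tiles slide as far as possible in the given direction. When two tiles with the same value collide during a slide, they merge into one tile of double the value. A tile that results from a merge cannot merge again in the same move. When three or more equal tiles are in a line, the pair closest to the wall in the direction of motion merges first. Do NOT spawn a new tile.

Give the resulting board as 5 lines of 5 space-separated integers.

Slide down:
col 0: [4, 8, 0, 16, 0] -> [0, 0, 4, 8, 16]
col 1: [16, 64, 32, 0, 64] -> [0, 16, 64, 32, 64]
col 2: [8, 0, 32, 0, 0] -> [0, 0, 0, 8, 32]
col 3: [16, 2, 4, 0, 16] -> [0, 16, 2, 4, 16]
col 4: [2, 0, 4, 0, 4] -> [0, 0, 0, 2, 8]

Answer:  0  0  0  0  0
 0 16  0 16  0
 4 64  0  2  0
 8 32  8  4  2
16 64 32 16  8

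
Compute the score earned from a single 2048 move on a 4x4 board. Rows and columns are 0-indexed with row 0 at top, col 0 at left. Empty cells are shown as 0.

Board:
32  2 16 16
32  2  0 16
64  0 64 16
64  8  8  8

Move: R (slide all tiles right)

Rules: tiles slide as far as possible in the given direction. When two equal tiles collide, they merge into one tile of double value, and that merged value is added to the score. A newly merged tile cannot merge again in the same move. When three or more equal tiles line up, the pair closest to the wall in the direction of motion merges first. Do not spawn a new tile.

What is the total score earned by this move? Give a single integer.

Slide right:
row 0: [32, 2, 16, 16] -> [0, 32, 2, 32]  score +32 (running 32)
row 1: [32, 2, 0, 16] -> [0, 32, 2, 16]  score +0 (running 32)
row 2: [64, 0, 64, 16] -> [0, 0, 128, 16]  score +128 (running 160)
row 3: [64, 8, 8, 8] -> [0, 64, 8, 16]  score +16 (running 176)
Board after move:
  0  32   2  32
  0  32   2  16
  0   0 128  16
  0  64   8  16

Answer: 176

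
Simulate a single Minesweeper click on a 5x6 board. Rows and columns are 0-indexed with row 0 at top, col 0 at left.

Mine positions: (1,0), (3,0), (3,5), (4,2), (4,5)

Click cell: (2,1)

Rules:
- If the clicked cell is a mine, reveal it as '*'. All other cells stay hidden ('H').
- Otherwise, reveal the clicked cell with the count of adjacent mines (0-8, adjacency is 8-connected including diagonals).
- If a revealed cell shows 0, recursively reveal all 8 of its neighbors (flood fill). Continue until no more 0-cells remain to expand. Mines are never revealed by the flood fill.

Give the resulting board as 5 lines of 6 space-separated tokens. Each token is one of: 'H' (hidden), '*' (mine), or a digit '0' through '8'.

H H H H H H
H H H H H H
H 2 H H H H
H H H H H H
H H H H H H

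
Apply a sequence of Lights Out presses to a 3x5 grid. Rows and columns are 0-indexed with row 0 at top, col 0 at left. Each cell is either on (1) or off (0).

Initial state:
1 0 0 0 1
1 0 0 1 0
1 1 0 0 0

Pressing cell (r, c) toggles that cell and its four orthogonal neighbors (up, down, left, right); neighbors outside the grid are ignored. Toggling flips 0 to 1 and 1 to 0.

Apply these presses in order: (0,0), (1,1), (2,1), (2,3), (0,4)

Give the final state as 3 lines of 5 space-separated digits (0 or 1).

After press 1 at (0,0):
0 1 0 0 1
0 0 0 1 0
1 1 0 0 0

After press 2 at (1,1):
0 0 0 0 1
1 1 1 1 0
1 0 0 0 0

After press 3 at (2,1):
0 0 0 0 1
1 0 1 1 0
0 1 1 0 0

After press 4 at (2,3):
0 0 0 0 1
1 0 1 0 0
0 1 0 1 1

After press 5 at (0,4):
0 0 0 1 0
1 0 1 0 1
0 1 0 1 1

Answer: 0 0 0 1 0
1 0 1 0 1
0 1 0 1 1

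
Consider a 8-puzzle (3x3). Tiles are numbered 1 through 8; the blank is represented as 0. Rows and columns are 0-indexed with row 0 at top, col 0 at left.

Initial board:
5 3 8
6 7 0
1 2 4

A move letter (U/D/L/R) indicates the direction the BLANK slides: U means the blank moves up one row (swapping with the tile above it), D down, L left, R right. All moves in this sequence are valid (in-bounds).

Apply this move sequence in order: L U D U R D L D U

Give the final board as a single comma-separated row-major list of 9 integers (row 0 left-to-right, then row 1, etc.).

After move 1 (L):
5 3 8
6 0 7
1 2 4

After move 2 (U):
5 0 8
6 3 7
1 2 4

After move 3 (D):
5 3 8
6 0 7
1 2 4

After move 4 (U):
5 0 8
6 3 7
1 2 4

After move 5 (R):
5 8 0
6 3 7
1 2 4

After move 6 (D):
5 8 7
6 3 0
1 2 4

After move 7 (L):
5 8 7
6 0 3
1 2 4

After move 8 (D):
5 8 7
6 2 3
1 0 4

After move 9 (U):
5 8 7
6 0 3
1 2 4

Answer: 5, 8, 7, 6, 0, 3, 1, 2, 4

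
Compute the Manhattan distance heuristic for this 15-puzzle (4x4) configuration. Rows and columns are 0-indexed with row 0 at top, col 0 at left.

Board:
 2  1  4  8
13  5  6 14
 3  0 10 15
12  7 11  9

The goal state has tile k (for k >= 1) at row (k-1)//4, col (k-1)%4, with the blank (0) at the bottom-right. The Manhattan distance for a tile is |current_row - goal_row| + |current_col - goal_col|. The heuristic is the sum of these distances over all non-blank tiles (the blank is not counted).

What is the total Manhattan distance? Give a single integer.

Answer: 31

Derivation:
Tile 2: (0,0)->(0,1) = 1
Tile 1: (0,1)->(0,0) = 1
Tile 4: (0,2)->(0,3) = 1
Tile 8: (0,3)->(1,3) = 1
Tile 13: (1,0)->(3,0) = 2
Tile 5: (1,1)->(1,0) = 1
Tile 6: (1,2)->(1,1) = 1
Tile 14: (1,3)->(3,1) = 4
Tile 3: (2,0)->(0,2) = 4
Tile 10: (2,2)->(2,1) = 1
Tile 15: (2,3)->(3,2) = 2
Tile 12: (3,0)->(2,3) = 4
Tile 7: (3,1)->(1,2) = 3
Tile 11: (3,2)->(2,2) = 1
Tile 9: (3,3)->(2,0) = 4
Sum: 1 + 1 + 1 + 1 + 2 + 1 + 1 + 4 + 4 + 1 + 2 + 4 + 3 + 1 + 4 = 31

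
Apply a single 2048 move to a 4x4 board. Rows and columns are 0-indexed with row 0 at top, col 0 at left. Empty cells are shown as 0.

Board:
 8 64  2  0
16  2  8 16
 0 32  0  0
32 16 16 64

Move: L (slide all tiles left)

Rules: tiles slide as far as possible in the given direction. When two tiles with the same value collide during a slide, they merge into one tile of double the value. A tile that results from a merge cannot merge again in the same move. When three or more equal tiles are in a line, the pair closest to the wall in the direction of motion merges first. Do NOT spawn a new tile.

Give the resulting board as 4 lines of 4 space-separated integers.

Slide left:
row 0: [8, 64, 2, 0] -> [8, 64, 2, 0]
row 1: [16, 2, 8, 16] -> [16, 2, 8, 16]
row 2: [0, 32, 0, 0] -> [32, 0, 0, 0]
row 3: [32, 16, 16, 64] -> [32, 32, 64, 0]

Answer:  8 64  2  0
16  2  8 16
32  0  0  0
32 32 64  0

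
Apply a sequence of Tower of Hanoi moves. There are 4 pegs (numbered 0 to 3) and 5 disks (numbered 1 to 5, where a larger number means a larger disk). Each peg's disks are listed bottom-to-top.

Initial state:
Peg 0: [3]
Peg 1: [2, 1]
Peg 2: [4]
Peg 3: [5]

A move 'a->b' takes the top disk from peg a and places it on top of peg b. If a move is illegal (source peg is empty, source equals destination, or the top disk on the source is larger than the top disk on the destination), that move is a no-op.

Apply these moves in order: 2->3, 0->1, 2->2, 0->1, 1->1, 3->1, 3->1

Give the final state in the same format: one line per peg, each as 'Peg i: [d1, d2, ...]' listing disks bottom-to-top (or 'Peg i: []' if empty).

After move 1 (2->3):
Peg 0: [3]
Peg 1: [2, 1]
Peg 2: []
Peg 3: [5, 4]

After move 2 (0->1):
Peg 0: [3]
Peg 1: [2, 1]
Peg 2: []
Peg 3: [5, 4]

After move 3 (2->2):
Peg 0: [3]
Peg 1: [2, 1]
Peg 2: []
Peg 3: [5, 4]

After move 4 (0->1):
Peg 0: [3]
Peg 1: [2, 1]
Peg 2: []
Peg 3: [5, 4]

After move 5 (1->1):
Peg 0: [3]
Peg 1: [2, 1]
Peg 2: []
Peg 3: [5, 4]

After move 6 (3->1):
Peg 0: [3]
Peg 1: [2, 1]
Peg 2: []
Peg 3: [5, 4]

After move 7 (3->1):
Peg 0: [3]
Peg 1: [2, 1]
Peg 2: []
Peg 3: [5, 4]

Answer: Peg 0: [3]
Peg 1: [2, 1]
Peg 2: []
Peg 3: [5, 4]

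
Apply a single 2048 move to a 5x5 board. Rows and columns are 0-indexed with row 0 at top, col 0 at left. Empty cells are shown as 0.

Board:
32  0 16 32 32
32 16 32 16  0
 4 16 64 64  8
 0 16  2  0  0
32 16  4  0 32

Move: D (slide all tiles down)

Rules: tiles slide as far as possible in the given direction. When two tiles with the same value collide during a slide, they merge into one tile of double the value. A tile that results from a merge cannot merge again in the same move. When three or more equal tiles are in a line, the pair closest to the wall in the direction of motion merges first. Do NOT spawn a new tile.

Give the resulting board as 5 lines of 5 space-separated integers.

Answer:  0  0 16  0  0
 0  0 32  0  0
64  0 64 32 32
 4 32  2 16  8
32 32  4 64 32

Derivation:
Slide down:
col 0: [32, 32, 4, 0, 32] -> [0, 0, 64, 4, 32]
col 1: [0, 16, 16, 16, 16] -> [0, 0, 0, 32, 32]
col 2: [16, 32, 64, 2, 4] -> [16, 32, 64, 2, 4]
col 3: [32, 16, 64, 0, 0] -> [0, 0, 32, 16, 64]
col 4: [32, 0, 8, 0, 32] -> [0, 0, 32, 8, 32]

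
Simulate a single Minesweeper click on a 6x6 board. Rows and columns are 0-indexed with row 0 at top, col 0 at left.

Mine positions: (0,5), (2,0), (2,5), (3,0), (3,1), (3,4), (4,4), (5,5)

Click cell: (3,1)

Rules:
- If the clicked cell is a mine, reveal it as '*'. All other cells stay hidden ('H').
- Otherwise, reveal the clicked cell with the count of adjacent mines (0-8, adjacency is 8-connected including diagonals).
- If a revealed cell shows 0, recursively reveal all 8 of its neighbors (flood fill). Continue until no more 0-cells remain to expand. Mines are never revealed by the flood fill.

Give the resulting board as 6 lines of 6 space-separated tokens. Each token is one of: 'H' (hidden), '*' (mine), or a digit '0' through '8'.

H H H H H H
H H H H H H
H H H H H H
H * H H H H
H H H H H H
H H H H H H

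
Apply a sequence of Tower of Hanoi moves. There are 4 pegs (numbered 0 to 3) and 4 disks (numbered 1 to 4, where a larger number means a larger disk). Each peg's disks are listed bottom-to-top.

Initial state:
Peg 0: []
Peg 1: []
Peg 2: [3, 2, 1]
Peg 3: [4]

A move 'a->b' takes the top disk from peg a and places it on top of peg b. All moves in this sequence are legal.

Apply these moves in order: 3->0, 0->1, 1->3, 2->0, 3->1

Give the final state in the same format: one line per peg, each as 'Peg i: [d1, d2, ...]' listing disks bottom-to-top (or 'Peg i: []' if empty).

Answer: Peg 0: [1]
Peg 1: [4]
Peg 2: [3, 2]
Peg 3: []

Derivation:
After move 1 (3->0):
Peg 0: [4]
Peg 1: []
Peg 2: [3, 2, 1]
Peg 3: []

After move 2 (0->1):
Peg 0: []
Peg 1: [4]
Peg 2: [3, 2, 1]
Peg 3: []

After move 3 (1->3):
Peg 0: []
Peg 1: []
Peg 2: [3, 2, 1]
Peg 3: [4]

After move 4 (2->0):
Peg 0: [1]
Peg 1: []
Peg 2: [3, 2]
Peg 3: [4]

After move 5 (3->1):
Peg 0: [1]
Peg 1: [4]
Peg 2: [3, 2]
Peg 3: []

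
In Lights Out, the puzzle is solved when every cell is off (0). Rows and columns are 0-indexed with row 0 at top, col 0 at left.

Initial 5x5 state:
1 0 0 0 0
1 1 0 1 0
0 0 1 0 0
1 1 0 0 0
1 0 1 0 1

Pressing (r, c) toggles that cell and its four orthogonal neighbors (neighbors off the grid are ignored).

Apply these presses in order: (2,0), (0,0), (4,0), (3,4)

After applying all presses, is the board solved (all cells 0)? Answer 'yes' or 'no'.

Answer: no

Derivation:
After press 1 at (2,0):
1 0 0 0 0
0 1 0 1 0
1 1 1 0 0
0 1 0 0 0
1 0 1 0 1

After press 2 at (0,0):
0 1 0 0 0
1 1 0 1 0
1 1 1 0 0
0 1 0 0 0
1 0 1 0 1

After press 3 at (4,0):
0 1 0 0 0
1 1 0 1 0
1 1 1 0 0
1 1 0 0 0
0 1 1 0 1

After press 4 at (3,4):
0 1 0 0 0
1 1 0 1 0
1 1 1 0 1
1 1 0 1 1
0 1 1 0 0

Lights still on: 14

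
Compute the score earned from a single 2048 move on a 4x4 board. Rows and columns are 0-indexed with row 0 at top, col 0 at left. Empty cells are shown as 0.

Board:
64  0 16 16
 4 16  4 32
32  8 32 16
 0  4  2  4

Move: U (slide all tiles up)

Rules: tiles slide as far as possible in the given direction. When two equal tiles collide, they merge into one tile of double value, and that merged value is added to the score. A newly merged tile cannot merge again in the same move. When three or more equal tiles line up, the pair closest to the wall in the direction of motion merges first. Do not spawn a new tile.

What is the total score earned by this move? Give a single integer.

Answer: 0

Derivation:
Slide up:
col 0: [64, 4, 32, 0] -> [64, 4, 32, 0]  score +0 (running 0)
col 1: [0, 16, 8, 4] -> [16, 8, 4, 0]  score +0 (running 0)
col 2: [16, 4, 32, 2] -> [16, 4, 32, 2]  score +0 (running 0)
col 3: [16, 32, 16, 4] -> [16, 32, 16, 4]  score +0 (running 0)
Board after move:
64 16 16 16
 4  8  4 32
32  4 32 16
 0  0  2  4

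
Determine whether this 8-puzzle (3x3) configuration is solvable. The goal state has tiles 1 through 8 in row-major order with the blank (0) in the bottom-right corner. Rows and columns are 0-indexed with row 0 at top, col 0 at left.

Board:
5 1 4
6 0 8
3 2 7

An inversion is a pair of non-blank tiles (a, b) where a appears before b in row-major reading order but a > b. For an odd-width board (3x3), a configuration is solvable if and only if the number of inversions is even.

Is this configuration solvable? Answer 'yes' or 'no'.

Answer: yes

Derivation:
Inversions (pairs i<j in row-major order where tile[i] > tile[j] > 0): 12
12 is even, so the puzzle is solvable.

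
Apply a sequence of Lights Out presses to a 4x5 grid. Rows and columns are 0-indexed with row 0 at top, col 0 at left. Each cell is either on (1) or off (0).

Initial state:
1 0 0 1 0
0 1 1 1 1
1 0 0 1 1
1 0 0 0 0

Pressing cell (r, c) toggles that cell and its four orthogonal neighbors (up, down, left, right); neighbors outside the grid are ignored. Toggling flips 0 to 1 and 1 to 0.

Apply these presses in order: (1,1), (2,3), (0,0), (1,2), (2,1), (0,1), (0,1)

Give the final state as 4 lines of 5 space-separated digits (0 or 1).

After press 1 at (1,1):
1 1 0 1 0
1 0 0 1 1
1 1 0 1 1
1 0 0 0 0

After press 2 at (2,3):
1 1 0 1 0
1 0 0 0 1
1 1 1 0 0
1 0 0 1 0

After press 3 at (0,0):
0 0 0 1 0
0 0 0 0 1
1 1 1 0 0
1 0 0 1 0

After press 4 at (1,2):
0 0 1 1 0
0 1 1 1 1
1 1 0 0 0
1 0 0 1 0

After press 5 at (2,1):
0 0 1 1 0
0 0 1 1 1
0 0 1 0 0
1 1 0 1 0

After press 6 at (0,1):
1 1 0 1 0
0 1 1 1 1
0 0 1 0 0
1 1 0 1 0

After press 7 at (0,1):
0 0 1 1 0
0 0 1 1 1
0 0 1 0 0
1 1 0 1 0

Answer: 0 0 1 1 0
0 0 1 1 1
0 0 1 0 0
1 1 0 1 0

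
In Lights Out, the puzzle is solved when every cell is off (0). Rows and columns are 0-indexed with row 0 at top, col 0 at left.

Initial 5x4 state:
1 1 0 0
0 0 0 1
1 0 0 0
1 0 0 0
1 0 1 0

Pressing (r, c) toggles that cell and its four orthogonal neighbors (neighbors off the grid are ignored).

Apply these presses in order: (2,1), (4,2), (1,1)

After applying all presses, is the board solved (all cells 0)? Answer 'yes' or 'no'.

Answer: no

Derivation:
After press 1 at (2,1):
1 1 0 0
0 1 0 1
0 1 1 0
1 1 0 0
1 0 1 0

After press 2 at (4,2):
1 1 0 0
0 1 0 1
0 1 1 0
1 1 1 0
1 1 0 1

After press 3 at (1,1):
1 0 0 0
1 0 1 1
0 0 1 0
1 1 1 0
1 1 0 1

Lights still on: 11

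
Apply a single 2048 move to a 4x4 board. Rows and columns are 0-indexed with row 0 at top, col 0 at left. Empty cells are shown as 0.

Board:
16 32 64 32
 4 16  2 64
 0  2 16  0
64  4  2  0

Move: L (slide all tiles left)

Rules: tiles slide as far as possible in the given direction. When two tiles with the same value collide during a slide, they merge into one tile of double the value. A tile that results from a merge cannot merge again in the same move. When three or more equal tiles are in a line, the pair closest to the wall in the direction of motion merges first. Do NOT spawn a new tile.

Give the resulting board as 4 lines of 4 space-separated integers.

Slide left:
row 0: [16, 32, 64, 32] -> [16, 32, 64, 32]
row 1: [4, 16, 2, 64] -> [4, 16, 2, 64]
row 2: [0, 2, 16, 0] -> [2, 16, 0, 0]
row 3: [64, 4, 2, 0] -> [64, 4, 2, 0]

Answer: 16 32 64 32
 4 16  2 64
 2 16  0  0
64  4  2  0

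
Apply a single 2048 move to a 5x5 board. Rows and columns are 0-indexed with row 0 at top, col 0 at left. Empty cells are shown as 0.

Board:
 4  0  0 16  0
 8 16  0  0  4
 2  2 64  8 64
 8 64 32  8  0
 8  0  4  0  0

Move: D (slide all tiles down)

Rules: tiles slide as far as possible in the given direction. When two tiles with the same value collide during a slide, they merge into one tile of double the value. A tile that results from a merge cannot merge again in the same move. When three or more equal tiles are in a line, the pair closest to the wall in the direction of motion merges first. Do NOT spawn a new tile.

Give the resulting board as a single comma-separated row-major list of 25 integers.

Slide down:
col 0: [4, 8, 2, 8, 8] -> [0, 4, 8, 2, 16]
col 1: [0, 16, 2, 64, 0] -> [0, 0, 16, 2, 64]
col 2: [0, 0, 64, 32, 4] -> [0, 0, 64, 32, 4]
col 3: [16, 0, 8, 8, 0] -> [0, 0, 0, 16, 16]
col 4: [0, 4, 64, 0, 0] -> [0, 0, 0, 4, 64]

Answer: 0, 0, 0, 0, 0, 4, 0, 0, 0, 0, 8, 16, 64, 0, 0, 2, 2, 32, 16, 4, 16, 64, 4, 16, 64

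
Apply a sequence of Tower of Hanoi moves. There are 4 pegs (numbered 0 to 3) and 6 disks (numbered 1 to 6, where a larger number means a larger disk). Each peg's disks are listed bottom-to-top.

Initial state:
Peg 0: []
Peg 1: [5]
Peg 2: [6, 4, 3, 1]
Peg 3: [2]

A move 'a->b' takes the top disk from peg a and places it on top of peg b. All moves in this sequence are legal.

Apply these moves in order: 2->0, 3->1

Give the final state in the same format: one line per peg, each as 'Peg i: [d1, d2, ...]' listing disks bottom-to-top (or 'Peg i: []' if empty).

After move 1 (2->0):
Peg 0: [1]
Peg 1: [5]
Peg 2: [6, 4, 3]
Peg 3: [2]

After move 2 (3->1):
Peg 0: [1]
Peg 1: [5, 2]
Peg 2: [6, 4, 3]
Peg 3: []

Answer: Peg 0: [1]
Peg 1: [5, 2]
Peg 2: [6, 4, 3]
Peg 3: []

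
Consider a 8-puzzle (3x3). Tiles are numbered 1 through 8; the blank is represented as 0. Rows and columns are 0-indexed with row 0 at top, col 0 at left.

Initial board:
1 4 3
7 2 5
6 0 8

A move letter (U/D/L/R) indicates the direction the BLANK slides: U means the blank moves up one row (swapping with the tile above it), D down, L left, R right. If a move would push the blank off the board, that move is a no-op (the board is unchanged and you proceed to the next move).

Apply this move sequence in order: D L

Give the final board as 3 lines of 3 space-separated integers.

After move 1 (D):
1 4 3
7 2 5
6 0 8

After move 2 (L):
1 4 3
7 2 5
0 6 8

Answer: 1 4 3
7 2 5
0 6 8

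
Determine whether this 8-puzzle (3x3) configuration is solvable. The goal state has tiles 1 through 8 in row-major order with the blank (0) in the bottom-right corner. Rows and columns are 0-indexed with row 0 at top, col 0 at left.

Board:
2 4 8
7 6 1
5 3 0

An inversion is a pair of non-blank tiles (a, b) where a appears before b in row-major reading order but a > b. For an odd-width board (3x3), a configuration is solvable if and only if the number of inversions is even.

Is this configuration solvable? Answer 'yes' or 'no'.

Answer: yes

Derivation:
Inversions (pairs i<j in row-major order where tile[i] > tile[j] > 0): 16
16 is even, so the puzzle is solvable.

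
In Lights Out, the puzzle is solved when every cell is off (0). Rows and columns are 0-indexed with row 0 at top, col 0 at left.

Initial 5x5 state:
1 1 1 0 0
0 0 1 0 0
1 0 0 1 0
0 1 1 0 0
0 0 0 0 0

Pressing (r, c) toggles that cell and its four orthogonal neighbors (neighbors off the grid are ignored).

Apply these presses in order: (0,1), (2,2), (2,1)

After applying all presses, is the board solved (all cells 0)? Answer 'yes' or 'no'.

After press 1 at (0,1):
0 0 0 0 0
0 1 1 0 0
1 0 0 1 0
0 1 1 0 0
0 0 0 0 0

After press 2 at (2,2):
0 0 0 0 0
0 1 0 0 0
1 1 1 0 0
0 1 0 0 0
0 0 0 0 0

After press 3 at (2,1):
0 0 0 0 0
0 0 0 0 0
0 0 0 0 0
0 0 0 0 0
0 0 0 0 0

Lights still on: 0

Answer: yes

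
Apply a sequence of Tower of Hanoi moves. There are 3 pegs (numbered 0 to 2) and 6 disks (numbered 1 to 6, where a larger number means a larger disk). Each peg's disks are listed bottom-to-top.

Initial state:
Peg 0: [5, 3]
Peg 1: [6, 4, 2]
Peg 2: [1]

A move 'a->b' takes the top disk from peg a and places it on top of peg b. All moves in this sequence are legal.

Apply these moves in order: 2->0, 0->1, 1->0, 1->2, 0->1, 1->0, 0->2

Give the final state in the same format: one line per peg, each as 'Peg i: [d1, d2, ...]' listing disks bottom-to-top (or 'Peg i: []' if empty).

Answer: Peg 0: [5, 3]
Peg 1: [6, 4]
Peg 2: [2, 1]

Derivation:
After move 1 (2->0):
Peg 0: [5, 3, 1]
Peg 1: [6, 4, 2]
Peg 2: []

After move 2 (0->1):
Peg 0: [5, 3]
Peg 1: [6, 4, 2, 1]
Peg 2: []

After move 3 (1->0):
Peg 0: [5, 3, 1]
Peg 1: [6, 4, 2]
Peg 2: []

After move 4 (1->2):
Peg 0: [5, 3, 1]
Peg 1: [6, 4]
Peg 2: [2]

After move 5 (0->1):
Peg 0: [5, 3]
Peg 1: [6, 4, 1]
Peg 2: [2]

After move 6 (1->0):
Peg 0: [5, 3, 1]
Peg 1: [6, 4]
Peg 2: [2]

After move 7 (0->2):
Peg 0: [5, 3]
Peg 1: [6, 4]
Peg 2: [2, 1]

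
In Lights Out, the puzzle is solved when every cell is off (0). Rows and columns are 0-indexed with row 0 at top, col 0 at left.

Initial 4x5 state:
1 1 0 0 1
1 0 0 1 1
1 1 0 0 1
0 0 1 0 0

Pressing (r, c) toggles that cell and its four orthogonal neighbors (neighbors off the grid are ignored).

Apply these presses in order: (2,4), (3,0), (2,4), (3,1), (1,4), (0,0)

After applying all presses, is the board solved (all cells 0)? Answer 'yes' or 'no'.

After press 1 at (2,4):
1 1 0 0 1
1 0 0 1 0
1 1 0 1 0
0 0 1 0 1

After press 2 at (3,0):
1 1 0 0 1
1 0 0 1 0
0 1 0 1 0
1 1 1 0 1

After press 3 at (2,4):
1 1 0 0 1
1 0 0 1 1
0 1 0 0 1
1 1 1 0 0

After press 4 at (3,1):
1 1 0 0 1
1 0 0 1 1
0 0 0 0 1
0 0 0 0 0

After press 5 at (1,4):
1 1 0 0 0
1 0 0 0 0
0 0 0 0 0
0 0 0 0 0

After press 6 at (0,0):
0 0 0 0 0
0 0 0 0 0
0 0 0 0 0
0 0 0 0 0

Lights still on: 0

Answer: yes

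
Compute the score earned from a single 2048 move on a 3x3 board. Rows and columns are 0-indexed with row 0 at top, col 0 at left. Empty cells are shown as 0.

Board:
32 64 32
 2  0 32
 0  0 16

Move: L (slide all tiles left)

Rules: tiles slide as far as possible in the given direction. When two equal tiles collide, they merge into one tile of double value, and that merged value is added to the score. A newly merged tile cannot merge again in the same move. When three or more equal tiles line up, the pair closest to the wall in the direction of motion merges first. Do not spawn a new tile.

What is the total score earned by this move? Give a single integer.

Slide left:
row 0: [32, 64, 32] -> [32, 64, 32]  score +0 (running 0)
row 1: [2, 0, 32] -> [2, 32, 0]  score +0 (running 0)
row 2: [0, 0, 16] -> [16, 0, 0]  score +0 (running 0)
Board after move:
32 64 32
 2 32  0
16  0  0

Answer: 0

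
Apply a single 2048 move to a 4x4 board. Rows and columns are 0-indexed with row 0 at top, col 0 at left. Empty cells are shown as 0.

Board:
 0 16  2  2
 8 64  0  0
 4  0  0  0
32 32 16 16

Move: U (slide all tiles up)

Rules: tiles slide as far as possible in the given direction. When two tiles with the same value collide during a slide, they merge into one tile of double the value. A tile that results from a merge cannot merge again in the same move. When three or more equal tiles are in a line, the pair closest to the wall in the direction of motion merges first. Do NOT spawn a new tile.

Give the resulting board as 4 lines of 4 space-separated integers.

Slide up:
col 0: [0, 8, 4, 32] -> [8, 4, 32, 0]
col 1: [16, 64, 0, 32] -> [16, 64, 32, 0]
col 2: [2, 0, 0, 16] -> [2, 16, 0, 0]
col 3: [2, 0, 0, 16] -> [2, 16, 0, 0]

Answer:  8 16  2  2
 4 64 16 16
32 32  0  0
 0  0  0  0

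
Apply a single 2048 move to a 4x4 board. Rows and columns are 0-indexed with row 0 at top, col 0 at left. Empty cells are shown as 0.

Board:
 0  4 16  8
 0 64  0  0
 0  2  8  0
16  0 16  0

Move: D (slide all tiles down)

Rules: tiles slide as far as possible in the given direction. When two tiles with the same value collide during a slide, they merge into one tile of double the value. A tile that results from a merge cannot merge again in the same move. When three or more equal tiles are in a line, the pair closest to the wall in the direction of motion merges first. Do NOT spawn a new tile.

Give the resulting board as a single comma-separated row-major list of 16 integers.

Slide down:
col 0: [0, 0, 0, 16] -> [0, 0, 0, 16]
col 1: [4, 64, 2, 0] -> [0, 4, 64, 2]
col 2: [16, 0, 8, 16] -> [0, 16, 8, 16]
col 3: [8, 0, 0, 0] -> [0, 0, 0, 8]

Answer: 0, 0, 0, 0, 0, 4, 16, 0, 0, 64, 8, 0, 16, 2, 16, 8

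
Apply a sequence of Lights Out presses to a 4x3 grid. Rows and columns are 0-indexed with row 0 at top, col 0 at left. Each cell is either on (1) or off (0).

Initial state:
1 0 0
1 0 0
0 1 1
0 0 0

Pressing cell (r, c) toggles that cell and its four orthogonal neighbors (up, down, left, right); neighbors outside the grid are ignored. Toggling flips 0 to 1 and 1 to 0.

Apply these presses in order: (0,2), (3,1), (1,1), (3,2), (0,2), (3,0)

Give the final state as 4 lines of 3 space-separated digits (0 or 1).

After press 1 at (0,2):
1 1 1
1 0 1
0 1 1
0 0 0

After press 2 at (3,1):
1 1 1
1 0 1
0 0 1
1 1 1

After press 3 at (1,1):
1 0 1
0 1 0
0 1 1
1 1 1

After press 4 at (3,2):
1 0 1
0 1 0
0 1 0
1 0 0

After press 5 at (0,2):
1 1 0
0 1 1
0 1 0
1 0 0

After press 6 at (3,0):
1 1 0
0 1 1
1 1 0
0 1 0

Answer: 1 1 0
0 1 1
1 1 0
0 1 0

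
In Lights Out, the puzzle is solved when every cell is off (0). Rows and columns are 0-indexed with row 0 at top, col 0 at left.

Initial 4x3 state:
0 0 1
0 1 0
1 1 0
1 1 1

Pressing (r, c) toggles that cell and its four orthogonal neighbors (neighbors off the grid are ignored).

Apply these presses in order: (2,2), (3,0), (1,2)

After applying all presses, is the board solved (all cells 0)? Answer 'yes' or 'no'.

Answer: yes

Derivation:
After press 1 at (2,2):
0 0 1
0 1 1
1 0 1
1 1 0

After press 2 at (3,0):
0 0 1
0 1 1
0 0 1
0 0 0

After press 3 at (1,2):
0 0 0
0 0 0
0 0 0
0 0 0

Lights still on: 0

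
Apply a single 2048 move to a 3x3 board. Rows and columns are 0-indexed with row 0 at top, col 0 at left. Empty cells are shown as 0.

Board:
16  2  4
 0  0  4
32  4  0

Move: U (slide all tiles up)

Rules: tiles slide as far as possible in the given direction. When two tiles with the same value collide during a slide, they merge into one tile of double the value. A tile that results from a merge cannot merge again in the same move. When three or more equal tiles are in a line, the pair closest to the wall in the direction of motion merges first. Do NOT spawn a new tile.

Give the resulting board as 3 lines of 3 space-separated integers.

Slide up:
col 0: [16, 0, 32] -> [16, 32, 0]
col 1: [2, 0, 4] -> [2, 4, 0]
col 2: [4, 4, 0] -> [8, 0, 0]

Answer: 16  2  8
32  4  0
 0  0  0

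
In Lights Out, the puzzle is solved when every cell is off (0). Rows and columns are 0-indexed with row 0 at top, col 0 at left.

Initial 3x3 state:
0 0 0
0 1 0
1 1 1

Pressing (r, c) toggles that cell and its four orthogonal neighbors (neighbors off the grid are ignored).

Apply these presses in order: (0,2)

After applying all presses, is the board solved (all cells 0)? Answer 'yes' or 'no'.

After press 1 at (0,2):
0 1 1
0 1 1
1 1 1

Lights still on: 7

Answer: no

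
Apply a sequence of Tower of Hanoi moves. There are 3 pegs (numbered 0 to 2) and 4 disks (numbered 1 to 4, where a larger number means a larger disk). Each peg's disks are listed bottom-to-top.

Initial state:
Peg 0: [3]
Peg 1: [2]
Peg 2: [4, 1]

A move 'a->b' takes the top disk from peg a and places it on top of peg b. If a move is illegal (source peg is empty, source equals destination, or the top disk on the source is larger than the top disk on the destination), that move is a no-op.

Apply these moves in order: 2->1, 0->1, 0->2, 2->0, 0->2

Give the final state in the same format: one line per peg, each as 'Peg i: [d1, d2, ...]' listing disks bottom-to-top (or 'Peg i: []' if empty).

Answer: Peg 0: []
Peg 1: [2, 1]
Peg 2: [4, 3]

Derivation:
After move 1 (2->1):
Peg 0: [3]
Peg 1: [2, 1]
Peg 2: [4]

After move 2 (0->1):
Peg 0: [3]
Peg 1: [2, 1]
Peg 2: [4]

After move 3 (0->2):
Peg 0: []
Peg 1: [2, 1]
Peg 2: [4, 3]

After move 4 (2->0):
Peg 0: [3]
Peg 1: [2, 1]
Peg 2: [4]

After move 5 (0->2):
Peg 0: []
Peg 1: [2, 1]
Peg 2: [4, 3]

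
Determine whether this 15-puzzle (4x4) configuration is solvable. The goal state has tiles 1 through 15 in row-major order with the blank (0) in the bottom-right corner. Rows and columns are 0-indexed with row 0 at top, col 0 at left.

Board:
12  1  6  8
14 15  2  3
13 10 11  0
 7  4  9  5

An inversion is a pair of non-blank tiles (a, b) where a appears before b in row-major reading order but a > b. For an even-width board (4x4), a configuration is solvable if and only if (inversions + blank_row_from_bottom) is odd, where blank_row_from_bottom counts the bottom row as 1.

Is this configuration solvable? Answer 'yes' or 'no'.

Inversions: 55
Blank is in row 2 (0-indexed from top), which is row 2 counting from the bottom (bottom = 1).
55 + 2 = 57, which is odd, so the puzzle is solvable.

Answer: yes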